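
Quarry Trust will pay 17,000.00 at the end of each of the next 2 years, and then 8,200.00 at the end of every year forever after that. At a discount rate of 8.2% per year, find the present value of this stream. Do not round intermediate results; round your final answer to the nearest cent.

115649.80

PV of 2-year annuity: 17,000.00 × [1 − (1+0.082)^−2] / 0.082 = 30232.57403
Perpetuity value at year 2: 8,200.00 / 0.082 = 100000.00000
PV of perpetuity: 100000.00000 / (1+0.082)^2 = 85417.22900
Total PV = 30232.57403 + 85417.22900 = 115649.80303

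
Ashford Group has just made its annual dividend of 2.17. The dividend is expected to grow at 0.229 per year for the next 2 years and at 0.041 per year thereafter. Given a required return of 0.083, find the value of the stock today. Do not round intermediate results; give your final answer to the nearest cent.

D_1 = 2.66693
D_2 = 3.27766
Terminal value at year 2: TV = D_2×(1+g_2)/(r−g_2) = 3.41204/0.042 = 81.23907
P_0 = D_1/(1+r)^1 + D_2/(1+r)^2 + TV/(1+r)^2
    = 2.46254 + 2.79452 + 69.26407 = 74.52113

74.52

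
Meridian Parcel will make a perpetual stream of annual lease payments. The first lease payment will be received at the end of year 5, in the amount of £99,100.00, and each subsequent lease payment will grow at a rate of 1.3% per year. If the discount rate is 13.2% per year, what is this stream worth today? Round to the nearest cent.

Value at end of year 4: C₁ / (r − g) = £99,100.00 / (0.132 − 0.013) = £832,773.1092
Discount to today: PV = £832,773.1092 / (1 + 0.132)^4 = £832,773.1092 / 1.642047 = £507,155.32

£507155.32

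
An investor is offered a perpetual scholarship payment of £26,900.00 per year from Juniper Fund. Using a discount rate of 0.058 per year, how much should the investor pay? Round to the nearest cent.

£463793.10

Level perpetuity: PV = C / r = £26,900.00 / 0.058 = £463,793.10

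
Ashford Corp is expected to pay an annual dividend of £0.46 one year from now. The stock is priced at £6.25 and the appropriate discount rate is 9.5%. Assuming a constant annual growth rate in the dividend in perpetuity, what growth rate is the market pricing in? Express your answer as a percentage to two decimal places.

P = D₁/(r−g) ⇒ g = r − D₁/P = 0.095 − £0.46/£6.25 = 0.021400

2.14%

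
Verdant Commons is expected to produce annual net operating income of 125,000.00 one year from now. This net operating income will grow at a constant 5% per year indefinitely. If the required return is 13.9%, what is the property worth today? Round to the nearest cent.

Growing perpetuity: P = D₁ / (r − g) = 125,000.0000 / (0.139 − 0.05) = 1,404,494.38

1404494.38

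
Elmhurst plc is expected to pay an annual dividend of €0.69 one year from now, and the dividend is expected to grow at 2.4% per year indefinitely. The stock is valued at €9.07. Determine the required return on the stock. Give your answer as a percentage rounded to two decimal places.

10.01%

P = D₁/(r − g) ⇒ r = D₁/P + g = €0.6900/€9.07 + 0.024 = 0.076075 + 0.024 = 0.100075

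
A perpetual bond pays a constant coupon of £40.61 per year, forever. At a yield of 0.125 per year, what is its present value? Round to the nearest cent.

£324.88

Level perpetuity: PV = C / r = £40.61 / 0.125 = £324.88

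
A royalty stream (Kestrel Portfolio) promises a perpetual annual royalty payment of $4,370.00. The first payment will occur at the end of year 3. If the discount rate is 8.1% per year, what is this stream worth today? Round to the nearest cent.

$46168.42

Value at end of year 2: C / r = $4,370.00 / 0.081 = $53,950.6173
Discount to today: PV = $53,950.6173 / (1 + 0.081)^2 = $53,950.6173 / 1.168561 = $46,168.42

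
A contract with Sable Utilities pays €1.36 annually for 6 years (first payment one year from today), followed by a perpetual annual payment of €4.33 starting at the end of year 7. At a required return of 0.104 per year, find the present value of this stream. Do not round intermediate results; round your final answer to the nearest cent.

€28.85

PV of 6-year annuity: €1.36 × [1 − (1+0.104)^−6] / 0.104 = 5.85436
Perpetuity value at year 6: €4.33 / 0.104 = 41.63462
PV of perpetuity: 41.63462 / (1+0.104)^6 = 22.99535
Total PV = 5.85436 + 22.99535 = 28.84972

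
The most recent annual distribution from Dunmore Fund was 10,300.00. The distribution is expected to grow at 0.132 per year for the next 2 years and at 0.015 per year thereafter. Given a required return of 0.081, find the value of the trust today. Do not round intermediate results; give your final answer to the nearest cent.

D_1 = 11659.60000
D_2 = 13198.66720
Terminal value at year 2: TV = D_2×(1+g_2)/(r−g_2) = 13396.64721/0.066 = 202979.50315
P_0 = D_1/(1+r)^1 + D_2/(1+r)^2 + TV/(1+r)^2
    = 10785.93895 + 11294.80378 + 173700.39147 = 195781.13419

195781.13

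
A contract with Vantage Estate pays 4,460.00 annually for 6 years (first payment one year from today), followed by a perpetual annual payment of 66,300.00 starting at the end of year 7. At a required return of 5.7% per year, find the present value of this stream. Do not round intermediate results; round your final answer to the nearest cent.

PV of 6-year annuity: 4,460.00 × [1 − (1+0.057)^−6] / 0.057 = 22139.51433
Perpetuity value at year 6: 66,300.00 / 0.057 = 1163157.89474
PV of perpetuity: 1163157.89474 / (1+0.057)^6 = 834043.58986
Total PV = 22139.51433 + 834043.58986 = 856183.10418

856183.10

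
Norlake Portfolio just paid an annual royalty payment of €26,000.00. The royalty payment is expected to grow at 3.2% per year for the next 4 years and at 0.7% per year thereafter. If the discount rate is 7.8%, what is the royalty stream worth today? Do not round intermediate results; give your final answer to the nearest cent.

€403102.32

D_1 = 26832.00000
D_2 = 27690.62400
D_3 = 28576.72397
D_4 = 29491.17913
Terminal value at year 4: TV = D_4×(1+g_2)/(r−g_2) = 29697.61739/0.071 = 418276.30125
P_0 = D_1/(1+r)^1 + D_2/(1+r)^2 + D_3/(1+r)^3 + D_4/(1+r)^4 + TV/(1+r)^4
    = 24890.53803 + 23828.41860 + 22811.62152 + 21838.21281 + 309733.52529 = 403102.31625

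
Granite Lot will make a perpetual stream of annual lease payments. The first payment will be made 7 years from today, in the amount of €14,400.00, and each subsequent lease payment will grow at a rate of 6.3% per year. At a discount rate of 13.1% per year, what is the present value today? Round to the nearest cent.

Value at end of year 6: C₁ / (r − g) = €14,400.00 / (0.131 − 0.063) = €211,764.7059
Discount to today: PV = €211,764.7059 / (1 + 0.131)^6 = €211,764.7059 / 2.093031 = €101,176.10

€101176.10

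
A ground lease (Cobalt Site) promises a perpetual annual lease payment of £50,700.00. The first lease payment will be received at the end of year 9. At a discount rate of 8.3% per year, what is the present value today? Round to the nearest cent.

Value at end of year 8: C / r = £50,700.00 / 0.083 = £610,843.3735
Discount to today: PV = £610,843.3735 / (1 + 0.083)^8 = £610,843.3735 / 1.892464 = £322,776.73

£322776.73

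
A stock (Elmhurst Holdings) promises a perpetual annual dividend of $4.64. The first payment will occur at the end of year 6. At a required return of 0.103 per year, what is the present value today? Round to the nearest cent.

Value at end of year 5: C / r = $4.64 / 0.103 = $45.0485
Discount to today: PV = $45.0485 / (1 + 0.103)^5 = $45.0485 / 1.632592 = $27.59

$27.59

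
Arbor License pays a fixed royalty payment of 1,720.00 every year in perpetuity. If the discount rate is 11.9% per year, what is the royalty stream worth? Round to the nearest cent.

Level perpetuity: PV = C / r = 1,720.00 / 0.119 = 14,453.78

14453.78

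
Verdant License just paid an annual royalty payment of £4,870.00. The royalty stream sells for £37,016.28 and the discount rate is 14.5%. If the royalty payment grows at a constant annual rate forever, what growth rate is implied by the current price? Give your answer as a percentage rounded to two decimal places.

1.19%

P = D₀(1+g)/(r−g) ⇒ P(r−g) = D₀(1+g) ⇒ g(P+D₀) = P·r − D₀
g = (P·r − D₀)/(P + D₀) = (£37,016.28×0.145 − £4,870.00) / (£37,016.28 + £4,870.00) = 0.011874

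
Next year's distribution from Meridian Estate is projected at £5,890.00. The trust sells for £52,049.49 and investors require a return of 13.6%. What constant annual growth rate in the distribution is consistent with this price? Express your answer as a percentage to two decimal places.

2.28%

P = D₁/(r−g) ⇒ g = r − D₁/P = 0.136 − £5,890.00/£52,049.49 = 0.022838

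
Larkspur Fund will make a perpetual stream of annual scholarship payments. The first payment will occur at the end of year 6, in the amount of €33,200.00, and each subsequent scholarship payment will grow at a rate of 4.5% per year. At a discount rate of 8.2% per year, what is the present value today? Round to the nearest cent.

€605062.25

Value at end of year 5: C₁ / (r − g) = €33,200.00 / (0.082 − 0.045) = €897,297.2973
Discount to today: PV = €897,297.2973 / (1 + 0.082)^5 = €897,297.2973 / 1.482983 = €605,062.25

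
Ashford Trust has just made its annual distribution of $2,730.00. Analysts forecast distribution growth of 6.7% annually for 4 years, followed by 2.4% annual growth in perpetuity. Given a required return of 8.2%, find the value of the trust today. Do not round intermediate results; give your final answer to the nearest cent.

D_1 = 2912.91000
D_2 = 3108.07497
D_3 = 3316.31599
D_4 = 3538.50916
Terminal value at year 4: TV = D_4×(1+g_2)/(r−g_2) = 3623.43338/0.058 = 62472.98939
P_0 = D_1/(1+r)^1 + D_2/(1+r)^2 + D_3/(1+r)^3 + D_4/(1+r)^4 + TV/(1+r)^4
    = 2692.15342 + 2654.83151 + 2618.02701 + 2581.73274 + 45580.93659 = 56127.68127

$56127.68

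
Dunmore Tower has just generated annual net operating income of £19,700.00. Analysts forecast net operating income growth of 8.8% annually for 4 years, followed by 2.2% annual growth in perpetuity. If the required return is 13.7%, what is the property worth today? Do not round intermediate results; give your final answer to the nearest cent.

D_1 = 21433.60000
D_2 = 23319.75680
D_3 = 25371.89540
D_4 = 27604.62219
Terminal value at year 4: TV = D_4×(1+g_2)/(r−g_2) = 28211.92388/0.115 = 245321.07723
P_0 = D_1/(1+r)^1 + D_2/(1+r)^2 + D_3/(1+r)^3 + D_4/(1+r)^4 + TV/(1+r)^4
    = 18851.01143 + 18038.61076 + 17261.22121 + 16517.33393 + 146788.82845 = 217457.00578

£217457.01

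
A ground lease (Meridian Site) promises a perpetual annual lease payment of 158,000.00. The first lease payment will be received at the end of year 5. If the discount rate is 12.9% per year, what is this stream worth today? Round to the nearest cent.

753861.58

Value at end of year 4: C / r = 158,000.00 / 0.129 = 1,224,806.2016
Discount to today: PV = 1,224,806.2016 / (1 + 0.129)^4 = 1,224,806.2016 / 1.624710 = 753,861.58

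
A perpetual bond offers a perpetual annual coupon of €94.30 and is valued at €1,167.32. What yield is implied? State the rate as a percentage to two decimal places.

P = C/r ⇒ r = C/P = €94.30/€1,167.32 = 0.080783

8.08%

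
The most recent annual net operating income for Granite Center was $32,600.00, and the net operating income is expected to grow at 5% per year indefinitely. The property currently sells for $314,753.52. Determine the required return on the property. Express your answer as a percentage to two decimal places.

D₁ = $32,600.00 × 1.05 = $34,230.0000
P = D₁/(r − g) ⇒ r = D₁/P + g = $34,230.0000/$314,753.52 + 0.05 = 0.108752 + 0.05 = 0.158752

15.88%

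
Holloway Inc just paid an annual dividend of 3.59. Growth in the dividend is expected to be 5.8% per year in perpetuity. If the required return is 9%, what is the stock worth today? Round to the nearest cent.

118.69

D₁ = D₀ × (1 + g) = 3.59 × 1.058 = 3.7982
Growing perpetuity: P = D₁ / (r − g) = 3.7982 / (0.09 − 0.058) = 118.69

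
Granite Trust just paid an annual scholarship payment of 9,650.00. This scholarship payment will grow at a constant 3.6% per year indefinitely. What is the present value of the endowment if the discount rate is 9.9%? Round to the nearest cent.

158688.89

D₁ = D₀ × (1 + g) = 9,650.00 × 1.036 = 9,997.4000
Growing perpetuity: P = D₁ / (r − g) = 9,997.4000 / (0.099 − 0.036) = 158,688.89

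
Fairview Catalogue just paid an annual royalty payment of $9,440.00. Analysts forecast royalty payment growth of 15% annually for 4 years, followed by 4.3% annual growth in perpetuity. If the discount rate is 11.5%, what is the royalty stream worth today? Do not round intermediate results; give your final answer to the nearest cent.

D_1 = 10856.00000
D_2 = 12484.40000
D_3 = 14357.06000
D_4 = 16510.61900
Terminal value at year 4: TV = D_4×(1+g_2)/(r−g_2) = 17220.57562/0.072 = 239174.66135
P_0 = D_1/(1+r)^1 + D_2/(1+r)^2 + D_3/(1+r)^3 + D_4/(1+r)^4 + TV/(1+r)^4
    = 9736.32287 + 10041.94735 + 10357.16543 + 10682.27825 + 154744.66964 = 195562.38355

$195562.38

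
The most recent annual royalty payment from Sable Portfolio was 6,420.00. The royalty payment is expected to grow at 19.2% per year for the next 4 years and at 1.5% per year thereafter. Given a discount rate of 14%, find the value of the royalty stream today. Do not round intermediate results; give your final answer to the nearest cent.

91057.79

D_1 = 7652.64000
D_2 = 9121.94688
D_3 = 10873.36068
D_4 = 12961.04593
Terminal value at year 4: TV = D_4×(1+g_2)/(r−g_2) = 13155.46162/0.125 = 105243.69297
P_0 = D_1/(1+r)^1 + D_2/(1+r)^2 + D_3/(1+r)^3 + D_4/(1+r)^4 + TV/(1+r)^4
    = 6712.84211 + 7019.04192 + 7339.20875 + 7673.97967 + 62312.71492 = 91057.78736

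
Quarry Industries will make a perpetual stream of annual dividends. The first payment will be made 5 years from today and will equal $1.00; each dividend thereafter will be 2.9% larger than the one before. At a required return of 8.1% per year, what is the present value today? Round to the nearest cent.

$14.08

Value at end of year 4: C₁ / (r − g) = $1.00 / (0.081 − 0.029) = $19.2308
Discount to today: PV = $19.2308 / (1 + 0.081)^4 = $19.2308 / 1.365535 = $14.08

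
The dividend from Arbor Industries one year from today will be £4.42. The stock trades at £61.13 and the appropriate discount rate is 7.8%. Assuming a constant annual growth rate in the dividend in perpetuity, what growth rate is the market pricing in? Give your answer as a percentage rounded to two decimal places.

0.57%

P = D₁/(r−g) ⇒ g = r − D₁/P = 0.078 − £4.42/£61.13 = 0.005695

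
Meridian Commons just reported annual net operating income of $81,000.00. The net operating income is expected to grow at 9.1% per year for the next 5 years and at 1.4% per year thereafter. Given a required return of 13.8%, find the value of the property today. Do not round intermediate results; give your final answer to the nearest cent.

$893929.79

D_1 = 88371.00000
D_2 = 96412.76100
D_3 = 105186.32225
D_4 = 114758.27758
D_5 = 125201.28084
Terminal value at year 5: TV = D_5×(1+g_2)/(r−g_2) = 126954.09877/0.124 = 1023823.37715
P_0 = D_1/(1+r)^1 + D_2/(1+r)^2 + D_3/(1+r)^3 + D_4/(1+r)^4 + D_5/(1+r)^5 + TV/(1+r)^5
    = 77654.65729 + 74447.47900 + 71372.75887 + 68425.02630 + 65599.03664 + 536430.83184 = 893929.78994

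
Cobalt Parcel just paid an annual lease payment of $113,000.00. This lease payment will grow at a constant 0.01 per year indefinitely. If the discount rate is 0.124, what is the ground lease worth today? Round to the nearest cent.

$1001140.35

D₁ = D₀ × (1 + g) = $113,000.00 × 1.01 = $114,130.0000
Growing perpetuity: P = D₁ / (r − g) = $114,130.0000 / (0.124 − 0.01) = $1,001,140.35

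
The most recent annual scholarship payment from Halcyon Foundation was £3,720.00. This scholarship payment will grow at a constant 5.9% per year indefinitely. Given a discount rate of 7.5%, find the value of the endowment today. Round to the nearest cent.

D₁ = D₀ × (1 + g) = £3,720.00 × 1.059 = £3,939.4800
Growing perpetuity: P = D₁ / (r − g) = £3,939.4800 / (0.075 − 0.059) = £246,217.50

£246217.50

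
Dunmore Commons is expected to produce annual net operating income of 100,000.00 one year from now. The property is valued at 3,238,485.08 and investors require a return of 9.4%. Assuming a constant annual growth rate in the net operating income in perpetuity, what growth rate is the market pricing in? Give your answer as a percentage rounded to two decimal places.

6.31%

P = D₁/(r−g) ⇒ g = r − D₁/P = 0.094 − 100,000.00/3,238,485.08 = 0.063121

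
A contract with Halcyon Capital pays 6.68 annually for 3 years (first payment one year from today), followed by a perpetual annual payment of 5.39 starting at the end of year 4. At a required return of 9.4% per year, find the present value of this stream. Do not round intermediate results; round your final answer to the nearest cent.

PV of 3-year annuity: 6.68 × [1 − (1+0.094)^−3] / 0.094 = 16.78923
Perpetuity value at year 3: 5.39 / 0.094 = 57.34043
PV of perpetuity: 57.34043 / (1+0.094)^3 = 43.79343
Total PV = 16.78923 + 43.79343 = 60.58266

60.58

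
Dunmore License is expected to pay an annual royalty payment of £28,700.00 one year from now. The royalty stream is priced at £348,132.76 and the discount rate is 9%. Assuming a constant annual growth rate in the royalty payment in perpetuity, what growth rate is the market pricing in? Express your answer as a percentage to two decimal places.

0.76%

P = D₁/(r−g) ⇒ g = r − D₁/P = 0.09 − £28,700.00/£348,132.76 = 0.007560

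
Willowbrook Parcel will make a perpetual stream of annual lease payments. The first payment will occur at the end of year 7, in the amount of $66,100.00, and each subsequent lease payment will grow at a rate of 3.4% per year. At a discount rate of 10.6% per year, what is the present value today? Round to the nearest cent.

Value at end of year 6: C₁ / (r − g) = $66,100.00 / (0.106 − 0.034) = $918,055.5556
Discount to today: PV = $918,055.5556 / (1 + 0.106)^6 = $918,055.5556 / 1.830336 = $501,577.68

$501577.68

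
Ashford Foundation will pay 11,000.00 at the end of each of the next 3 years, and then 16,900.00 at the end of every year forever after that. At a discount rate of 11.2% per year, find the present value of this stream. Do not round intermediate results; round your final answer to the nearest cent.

PV of 3-year annuity: 11,000.00 × [1 − (1+0.112)^−3] / 0.112 = 26787.63257
Perpetuity value at year 3: 16,900.00 / 0.112 = 150892.85714
PV of perpetuity: 150892.85714 / (1+0.112)^3 = 109737.31256
Total PV = 26787.63257 + 109737.31256 = 136524.94513

136524.95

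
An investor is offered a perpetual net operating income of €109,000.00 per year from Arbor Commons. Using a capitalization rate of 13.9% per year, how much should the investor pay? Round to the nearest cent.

€784172.66

Level perpetuity: PV = C / r = €109,000.00 / 0.139 = €784,172.66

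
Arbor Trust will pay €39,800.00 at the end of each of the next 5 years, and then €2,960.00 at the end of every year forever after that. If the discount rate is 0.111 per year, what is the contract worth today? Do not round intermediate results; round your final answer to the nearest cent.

PV of 5-year annuity: €39,800.00 × [1 − (1+0.111)^−5] / 0.111 = 146727.42093
Perpetuity value at year 5: €2,960.00 / 0.111 = 26666.66667
PV of perpetuity: 26666.66667 / (1+0.111)^5 = 15754.27556
Total PV = 146727.42093 + 15754.27556 = 162481.69649

€162481.70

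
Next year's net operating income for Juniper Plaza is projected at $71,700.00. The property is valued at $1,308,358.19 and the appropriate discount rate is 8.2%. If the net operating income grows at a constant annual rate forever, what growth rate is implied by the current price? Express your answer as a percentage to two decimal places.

2.72%

P = D₁/(r−g) ⇒ g = r − D₁/P = 0.082 − $71,700.00/$1,308,358.19 = 0.027198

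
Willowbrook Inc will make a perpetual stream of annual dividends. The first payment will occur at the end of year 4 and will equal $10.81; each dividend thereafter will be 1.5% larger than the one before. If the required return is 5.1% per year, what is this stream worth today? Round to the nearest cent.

$258.65

Value at end of year 3: C₁ / (r − g) = $10.81 / (0.051 − 0.015) = $300.2778
Discount to today: PV = $300.2778 / (1 + 0.051)^3 = $300.2778 / 1.160936 = $258.65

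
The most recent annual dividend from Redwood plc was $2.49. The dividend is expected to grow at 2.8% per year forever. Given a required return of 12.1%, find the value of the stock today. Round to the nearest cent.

$27.52

D₁ = D₀ × (1 + g) = $2.49 × 1.028 = $2.5597
Growing perpetuity: P = D₁ / (r − g) = $2.5597 / (0.121 − 0.028) = $27.52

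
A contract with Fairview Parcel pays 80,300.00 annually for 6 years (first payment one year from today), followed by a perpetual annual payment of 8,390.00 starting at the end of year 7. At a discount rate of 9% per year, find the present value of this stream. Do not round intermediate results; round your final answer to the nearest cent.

415804.63

PV of 6-year annuity: 80,300.00 × [1 − (1+0.09)^−6] / 0.09 = 360219.26280
Perpetuity value at year 6: 8,390.00 / 0.09 = 93222.22222
PV of perpetuity: 93222.22222 / (1+0.09)^6 = 55585.36525
Total PV = 360219.26280 + 55585.36525 = 415804.62805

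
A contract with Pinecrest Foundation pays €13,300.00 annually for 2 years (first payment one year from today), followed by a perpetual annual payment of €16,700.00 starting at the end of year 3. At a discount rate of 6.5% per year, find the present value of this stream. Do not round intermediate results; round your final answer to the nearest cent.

€250732.95

PV of 2-year annuity: €13,300.00 × [1 − (1+0.065)^−2] / 0.065 = 24214.33137
Perpetuity value at year 2: €16,700.00 / 0.065 = 256923.07692
PV of perpetuity: 256923.07692 / (1+0.065)^2 = 226518.61573
Total PV = 24214.33137 + 226518.61573 = 250732.94710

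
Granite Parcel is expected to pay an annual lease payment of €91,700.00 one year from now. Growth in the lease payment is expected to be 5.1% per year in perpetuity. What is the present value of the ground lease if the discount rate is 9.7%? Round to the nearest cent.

Growing perpetuity: P = D₁ / (r − g) = €91,700.0000 / (0.097 − 0.051) = €1,993,478.26

€1993478.26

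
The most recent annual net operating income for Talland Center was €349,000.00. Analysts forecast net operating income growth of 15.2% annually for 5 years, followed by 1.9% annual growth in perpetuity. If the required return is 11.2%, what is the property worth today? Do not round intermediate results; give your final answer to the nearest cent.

€6505637.05

D_1 = 402048.00000
D_2 = 463159.29600
D_3 = 533559.50899
D_4 = 614660.55436
D_5 = 708088.95862
Terminal value at year 5: TV = D_5×(1+g_2)/(r−g_2) = 721542.64884/0.093 = 7758523.10575
P_0 = D_1/(1+r)^1 + D_2/(1+r)^2 + D_3/(1+r)^3 + D_4/(1+r)^4 + D_5/(1+r)^5 + TV/(1+r)^5
    = 361553.95683 + 374559.49485 + 388032.85797 + 401990.87445 + 416450.97785 + 4563048.88629 = 6505637.04824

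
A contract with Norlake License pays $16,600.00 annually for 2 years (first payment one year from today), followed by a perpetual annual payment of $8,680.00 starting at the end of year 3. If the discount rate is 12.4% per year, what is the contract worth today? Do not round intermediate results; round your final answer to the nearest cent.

$83315.18

PV of 2-year annuity: $16,600.00 × [1 − (1+0.124)^−2] / 0.124 = 27908.08120
Perpetuity value at year 2: $8,680.00 / 0.124 = 70000.00000
PV of perpetuity: 70000.00000 / (1+0.124)^2 = 55407.09971
Total PV = 27908.08120 + 55407.09971 = 83315.18091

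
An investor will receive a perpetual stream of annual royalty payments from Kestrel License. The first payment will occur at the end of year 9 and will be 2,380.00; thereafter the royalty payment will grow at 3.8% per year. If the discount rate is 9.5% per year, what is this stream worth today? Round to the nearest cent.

Value at end of year 8: C₁ / (r − g) = 2,380.00 / (0.095 − 0.038) = 41,754.3860
Discount to today: PV = 41,754.3860 / (1 + 0.095)^8 = 41,754.3860 / 2.066869 = 20,201.76

20201.76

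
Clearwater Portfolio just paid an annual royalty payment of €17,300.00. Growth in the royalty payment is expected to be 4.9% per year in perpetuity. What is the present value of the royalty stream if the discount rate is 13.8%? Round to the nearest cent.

D₁ = D₀ × (1 + g) = €17,300.00 × 1.049 = €18,147.7000
Growing perpetuity: P = D₁ / (r − g) = €18,147.7000 / (0.138 − 0.049) = €203,906.74

€203906.74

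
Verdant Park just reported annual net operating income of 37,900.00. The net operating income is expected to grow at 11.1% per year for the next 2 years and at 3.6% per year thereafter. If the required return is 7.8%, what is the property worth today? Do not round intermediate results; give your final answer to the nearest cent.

D_1 = 42106.90000
D_2 = 46780.76590
Terminal value at year 2: TV = D_2×(1+g_2)/(r−g_2) = 48464.87347/0.042 = 1153925.55887
P_0 = D_1/(1+r)^1 + D_2/(1+r)^2 + TV/(1+r)^2
    = 39060.20408 + 40255.92461 + 992979.47383 = 1072295.60253

1072295.60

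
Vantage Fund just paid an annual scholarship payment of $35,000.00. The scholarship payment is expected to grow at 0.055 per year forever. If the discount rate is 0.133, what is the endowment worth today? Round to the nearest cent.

$473397.44

D₁ = D₀ × (1 + g) = $35,000.00 × 1.055 = $36,925.0000
Growing perpetuity: P = D₁ / (r − g) = $36,925.0000 / (0.133 − 0.055) = $473,397.44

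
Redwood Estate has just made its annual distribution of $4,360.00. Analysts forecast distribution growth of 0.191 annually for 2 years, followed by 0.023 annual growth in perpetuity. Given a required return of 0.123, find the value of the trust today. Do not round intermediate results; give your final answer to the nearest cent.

$59695.93

D_1 = 5192.76000
D_2 = 6184.57716
Terminal value at year 2: TV = D_2×(1+g_2)/(r−g_2) = 6326.82243/0.1 = 63268.22435
P_0 = D_1/(1+r)^1 + D_2/(1+r)^2 + TV/(1+r)^2
    = 4624.00712 + 4904.00043 + 50167.92441 = 59695.93197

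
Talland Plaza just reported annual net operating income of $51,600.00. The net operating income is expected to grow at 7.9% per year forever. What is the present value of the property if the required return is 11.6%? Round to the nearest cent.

$1504767.57

D₁ = D₀ × (1 + g) = $51,600.00 × 1.079 = $55,676.4000
Growing perpetuity: P = D₁ / (r − g) = $55,676.4000 / (0.116 − 0.079) = $1,504,767.57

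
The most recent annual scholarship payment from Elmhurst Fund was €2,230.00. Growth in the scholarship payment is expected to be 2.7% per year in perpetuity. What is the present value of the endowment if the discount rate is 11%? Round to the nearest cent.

D₁ = D₀ × (1 + g) = €2,230.00 × 1.027 = €2,290.2100
Growing perpetuity: P = D₁ / (r − g) = €2,290.2100 / (0.11 − 0.027) = €27,592.89

€27592.89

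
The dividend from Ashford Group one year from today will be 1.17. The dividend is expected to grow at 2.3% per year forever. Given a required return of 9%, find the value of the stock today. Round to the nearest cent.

17.46

Growing perpetuity: P = D₁ / (r − g) = 1.1700 / (0.09 − 0.023) = 17.46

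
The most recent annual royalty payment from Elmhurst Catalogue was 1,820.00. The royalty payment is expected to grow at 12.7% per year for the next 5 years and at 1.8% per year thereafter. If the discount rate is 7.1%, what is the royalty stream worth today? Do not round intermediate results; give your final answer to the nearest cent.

D_1 = 2051.14000
D_2 = 2311.63478
D_3 = 2605.21240
D_4 = 2936.07437
D_5 = 3308.95582
Terminal value at year 5: TV = D_5×(1+g_2)/(r−g_2) = 3368.51702/0.053 = 63556.92493
P_0 = D_1/(1+r)^1 + D_2/(1+r)^2 + D_3/(1+r)^3 + D_4/(1+r)^4 + D_5/(1+r)^5 + TV/(1+r)^5
    = 1915.16340 + 2015.30266 + 2120.67796 + 2231.56309 + 2348.24612 + 45104.04818 = 55735.00142

55735.00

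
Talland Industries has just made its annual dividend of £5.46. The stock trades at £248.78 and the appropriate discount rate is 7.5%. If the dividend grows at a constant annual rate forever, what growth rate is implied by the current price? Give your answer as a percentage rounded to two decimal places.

P = D₀(1+g)/(r−g) ⇒ P(r−g) = D₀(1+g) ⇒ g(P+D₀) = P·r − D₀
g = (P·r − D₀)/(P + D₀) = (£248.78×0.075 − £5.46) / (£248.78 + £5.46) = 0.051914

5.19%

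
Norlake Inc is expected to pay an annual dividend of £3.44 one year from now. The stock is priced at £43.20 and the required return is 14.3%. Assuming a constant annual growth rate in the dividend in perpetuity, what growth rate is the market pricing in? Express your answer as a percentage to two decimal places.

P = D₁/(r−g) ⇒ g = r − D₁/P = 0.143 − £3.44/£43.20 = 0.063370

6.34%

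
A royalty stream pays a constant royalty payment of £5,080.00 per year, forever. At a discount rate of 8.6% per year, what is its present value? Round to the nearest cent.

Level perpetuity: PV = C / r = £5,080.00 / 0.086 = £59,069.77

£59069.77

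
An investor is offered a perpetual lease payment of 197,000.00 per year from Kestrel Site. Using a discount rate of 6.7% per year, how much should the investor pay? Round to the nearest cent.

2940298.51

Level perpetuity: PV = C / r = 197,000.00 / 0.067 = 2,940,298.51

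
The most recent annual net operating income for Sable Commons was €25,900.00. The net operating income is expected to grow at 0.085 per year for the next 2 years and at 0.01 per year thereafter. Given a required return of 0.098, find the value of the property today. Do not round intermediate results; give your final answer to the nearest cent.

€341147.74

D_1 = 28101.50000
D_2 = 30490.12750
Terminal value at year 2: TV = D_2×(1+g_2)/(r−g_2) = 30795.02877/0.088 = 349943.50881
P_0 = D_1/(1+r)^1 + D_2/(1+r)^2 + TV/(1+r)^2
    = 25593.35155 + 25290.33372 + 290264.05752 = 341147.74280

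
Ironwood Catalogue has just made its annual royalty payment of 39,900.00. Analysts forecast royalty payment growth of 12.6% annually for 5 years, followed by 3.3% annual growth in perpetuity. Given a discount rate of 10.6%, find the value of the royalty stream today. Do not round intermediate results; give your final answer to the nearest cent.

D_1 = 44927.40000
D_2 = 50588.25240
D_3 = 56962.37220
D_4 = 64139.63110
D_5 = 72221.22462
Terminal value at year 5: TV = D_5×(1+g_2)/(r−g_2) = 74604.52503/0.073 = 1021979.79494
P_0 = D_1/(1+r)^1 + D_2/(1+r)^2 + D_3/(1+r)^3 + D_4/(1+r)^4 + D_5/(1+r)^5 + TV/(1+r)^5
    = 40621.51899 + 41356.08533 + 42103.93498 + 42865.30812 + 43640.44932 + 617542.24860 = 828129.54535

828129.55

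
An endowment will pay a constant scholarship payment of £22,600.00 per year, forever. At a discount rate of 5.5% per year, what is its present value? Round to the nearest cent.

£410909.09

Level perpetuity: PV = C / r = £22,600.00 / 0.055 = £410,909.09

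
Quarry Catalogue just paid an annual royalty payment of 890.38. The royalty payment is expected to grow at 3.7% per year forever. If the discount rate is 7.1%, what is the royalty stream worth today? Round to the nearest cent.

27156.59

D₁ = D₀ × (1 + g) = 890.38 × 1.037 = 923.3241
Growing perpetuity: P = D₁ / (r − g) = 923.3241 / (0.071 − 0.037) = 27,156.59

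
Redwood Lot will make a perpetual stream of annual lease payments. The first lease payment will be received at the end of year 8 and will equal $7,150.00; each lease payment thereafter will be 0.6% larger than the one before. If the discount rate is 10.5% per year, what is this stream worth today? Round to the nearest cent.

$35903.34

Value at end of year 7: C₁ / (r − g) = $7,150.00 / (0.105 − 0.006) = $72,222.2222
Discount to today: PV = $72,222.2222 / (1 + 0.105)^7 = $72,222.2222 / 2.011574 = $35,903.34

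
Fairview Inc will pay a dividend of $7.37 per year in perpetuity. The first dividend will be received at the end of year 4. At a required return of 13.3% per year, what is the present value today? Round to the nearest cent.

$38.10

Value at end of year 3: C / r = $7.37 / 0.133 = $55.4135
Discount to today: PV = $55.4135 / (1 + 0.133)^3 = $55.4135 / 1.454420 = $38.10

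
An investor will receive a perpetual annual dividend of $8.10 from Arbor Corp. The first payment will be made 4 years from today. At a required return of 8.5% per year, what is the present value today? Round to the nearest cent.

$74.61

Value at end of year 3: C / r = $8.10 / 0.085 = $95.2941
Discount to today: PV = $95.2941 / (1 + 0.085)^3 = $95.2941 / 1.277289 = $74.61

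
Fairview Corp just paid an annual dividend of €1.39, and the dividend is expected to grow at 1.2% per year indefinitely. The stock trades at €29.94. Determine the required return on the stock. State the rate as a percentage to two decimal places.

D₁ = €1.39 × 1.012 = €1.4067
P = D₁/(r − g) ⇒ r = D₁/P + g = €1.4067/€29.94 + 0.012 = 0.046983 + 0.012 = 0.058983

5.90%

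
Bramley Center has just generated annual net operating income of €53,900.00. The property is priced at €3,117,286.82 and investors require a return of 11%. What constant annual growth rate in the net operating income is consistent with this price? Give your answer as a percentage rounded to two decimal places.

P = D₀(1+g)/(r−g) ⇒ P(r−g) = D₀(1+g) ⇒ g(P+D₀) = P·r − D₀
g = (P·r − D₀)/(P + D₀) = (€3,117,286.82×0.11 − €53,900.00) / (€3,117,286.82 + €53,900.00) = 0.091134

9.11%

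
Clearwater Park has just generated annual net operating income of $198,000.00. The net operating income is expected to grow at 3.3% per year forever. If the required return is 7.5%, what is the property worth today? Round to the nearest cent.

$4869857.14

D₁ = D₀ × (1 + g) = $198,000.00 × 1.033 = $204,534.0000
Growing perpetuity: P = D₁ / (r − g) = $204,534.0000 / (0.075 − 0.033) = $4,869,857.14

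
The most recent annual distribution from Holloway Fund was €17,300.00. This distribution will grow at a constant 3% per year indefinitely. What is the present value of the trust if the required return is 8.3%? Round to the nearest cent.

€336207.55

D₁ = D₀ × (1 + g) = €17,300.00 × 1.03 = €17,819.0000
Growing perpetuity: P = D₁ / (r − g) = €17,819.0000 / (0.083 − 0.03) = €336,207.55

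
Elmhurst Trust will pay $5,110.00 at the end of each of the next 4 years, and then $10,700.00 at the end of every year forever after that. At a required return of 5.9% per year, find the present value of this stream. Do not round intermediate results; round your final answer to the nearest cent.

$161941.56

PV of 4-year annuity: $5,110.00 × [1 − (1+0.059)^−4] / 0.059 = 17747.31072
Perpetuity value at year 4: $10,700.00 / 0.059 = 181355.93220
PV of perpetuity: 181355.93220 / (1+0.059)^4 = 144194.24440
Total PV = 17747.31072 + 144194.24440 = 161941.55512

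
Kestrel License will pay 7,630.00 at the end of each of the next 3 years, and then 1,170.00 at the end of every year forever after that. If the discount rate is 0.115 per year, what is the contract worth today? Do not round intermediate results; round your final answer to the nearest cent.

PV of 3-year annuity: 7,630.00 × [1 − (1+0.115)^−3] / 0.115 = 18484.58592
Perpetuity value at year 3: 1,170.00 / 0.115 = 10173.91304
PV of perpetuity: 10173.91304 / (1+0.115)^3 = 7339.44836
Total PV = 18484.58592 + 7339.44836 = 25824.03428

25824.03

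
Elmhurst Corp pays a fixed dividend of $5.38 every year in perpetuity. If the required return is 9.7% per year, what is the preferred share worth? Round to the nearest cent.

$55.46

Level perpetuity: PV = C / r = $5.38 / 0.097 = $55.46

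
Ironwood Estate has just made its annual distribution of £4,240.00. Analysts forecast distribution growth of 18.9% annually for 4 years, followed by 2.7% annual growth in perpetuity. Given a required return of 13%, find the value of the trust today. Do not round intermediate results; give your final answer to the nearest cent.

£71114.27

D_1 = 5041.36000
D_2 = 5994.17704
D_3 = 7127.07650
D_4 = 8474.09396
Terminal value at year 4: TV = D_4×(1+g_2)/(r−g_2) = 8702.89450/0.103 = 84494.12132
P_0 = D_1/(1+r)^1 + D_2/(1+r)^2 + D_3/(1+r)^3 + D_4/(1+r)^4 + TV/(1+r)^4
    = 4461.38053 + 4694.31987 + 4939.42153 + 5197.32053 + 51821.82698 = 71114.26943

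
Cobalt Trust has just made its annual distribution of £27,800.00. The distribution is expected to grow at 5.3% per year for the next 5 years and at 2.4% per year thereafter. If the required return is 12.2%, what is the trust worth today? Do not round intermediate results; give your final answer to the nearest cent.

D_1 = 29273.40000
D_2 = 30824.89020
D_3 = 32458.60938
D_4 = 34178.91568
D_5 = 35990.39821
Terminal value at year 5: TV = D_5×(1+g_2)/(r−g_2) = 36854.16777/0.098 = 376062.93638
P_0 = D_1/(1+r)^1 + D_2/(1+r)^2 + D_3/(1+r)^3 + D_4/(1+r)^4 + D_5/(1+r)^5 + TV/(1+r)^5
    = 26090.37433 + 24485.88607 + 22980.06955 + 21566.85671 + 20240.55269 + 211493.12200 = 326856.86136

£326856.86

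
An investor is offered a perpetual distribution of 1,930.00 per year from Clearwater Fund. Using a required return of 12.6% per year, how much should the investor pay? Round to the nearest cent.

Level perpetuity: PV = C / r = 1,930.00 / 0.126 = 15,317.46

15317.46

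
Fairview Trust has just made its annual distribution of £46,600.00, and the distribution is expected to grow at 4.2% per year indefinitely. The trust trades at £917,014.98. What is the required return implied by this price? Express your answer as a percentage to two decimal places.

9.50%

D₁ = £46,600.00 × 1.042 = £48,557.2000
P = D₁/(r − g) ⇒ r = D₁/P + g = £48,557.2000/£917,014.98 + 0.042 = 0.052951 + 0.042 = 0.094951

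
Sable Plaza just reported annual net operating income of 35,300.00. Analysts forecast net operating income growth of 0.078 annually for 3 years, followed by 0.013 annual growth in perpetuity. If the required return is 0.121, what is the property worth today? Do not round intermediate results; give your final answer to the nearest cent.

D_1 = 38053.40000
D_2 = 41021.56520
D_3 = 44221.24729
Terminal value at year 3: TV = D_3×(1+g_2)/(r−g_2) = 44796.12350/0.108 = 414778.92130
P_0 = D_1/(1+r)^1 + D_2/(1+r)^2 + D_3/(1+r)^3 + TV/(1+r)^3
    = 33945.94112 + 32643.82206 + 31391.65048 + 294442.05492 = 392423.46858

392423.47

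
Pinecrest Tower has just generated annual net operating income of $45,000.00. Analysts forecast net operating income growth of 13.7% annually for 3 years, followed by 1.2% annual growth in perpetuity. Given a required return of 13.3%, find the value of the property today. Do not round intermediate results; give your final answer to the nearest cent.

D_1 = 51165.00000
D_2 = 58174.60500
D_3 = 66144.52588
Terminal value at year 3: TV = D_3×(1+g_2)/(r−g_2) = 66938.26020/0.121 = 553208.76195
P_0 = D_1/(1+r)^1 + D_2/(1+r)^2 + D_3/(1+r)^3 + TV/(1+r)^3
    = 45158.87026 + 45318.30140 + 45478.29540 + 380363.92515 = 516319.39220

$516319.39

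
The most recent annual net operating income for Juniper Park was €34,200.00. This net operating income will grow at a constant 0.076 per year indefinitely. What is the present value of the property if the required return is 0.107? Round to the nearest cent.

€1187070.97

D₁ = D₀ × (1 + g) = €34,200.00 × 1.076 = €36,799.2000
Growing perpetuity: P = D₁ / (r − g) = €36,799.2000 / (0.107 − 0.076) = €1,187,070.97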